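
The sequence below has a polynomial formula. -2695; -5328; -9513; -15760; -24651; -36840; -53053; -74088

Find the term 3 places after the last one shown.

Δ: -2633  -4185  -6247  -8891  -12189  -16213  -21035
Δ²: -1552  -2062  -2644  -3298  -4024  -4822
Δ³: -510  -582  -654  -726  -798
Δ⁴: -72  -72  -72  -72
Constant fourth difference = -72, so extend:
-798 − 72 = -870;  -4822 − 870 = -5692;  -21035 − 5692 = -26727;  -74088 − 26727 = -100815
-870 − 72 = -942;  -5692 − 942 = -6634;  -26727 − 6634 = -33361;  -100815 − 33361 = -134176
-942 − 72 = -1014;  -6634 − 1014 = -7648;  -33361 − 7648 = -41009;  -134176 − 41009 = -175185

-175185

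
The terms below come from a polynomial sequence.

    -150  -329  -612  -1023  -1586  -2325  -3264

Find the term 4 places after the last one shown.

-9500

-179, -283, -411, -563, -739, -939
-104, -128, -152, -176, -200
-24, -24, -24, -24
Constant third difference = -24, so extend:
-200 − 24 = -224;  -939 − 224 = -1163;  -3264 − 1163 = -4427
-224 − 24 = -248;  -1163 − 248 = -1411;  -4427 − 1411 = -5838
-248 − 24 = -272;  -1411 − 272 = -1683;  -5838 − 1683 = -7521
-272 − 24 = -296;  -1683 − 296 = -1979;  -7521 − 1979 = -9500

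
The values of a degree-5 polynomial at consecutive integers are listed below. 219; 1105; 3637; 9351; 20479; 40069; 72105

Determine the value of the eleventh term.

443869

886, 2532, 5714, 11128, 19590, 32036
1646, 3182, 5414, 8462, 12446
1536, 2232, 3048, 3984
696, 816, 936
120, 120
Constant fifth difference = 120, so extend:
936 + 120 = 1056;  3984 + 1056 = 5040;  12446 + 5040 = 17486;  32036 + 17486 = 49522;  72105 + 49522 = 121627
1056 + 120 = 1176;  5040 + 1176 = 6216;  17486 + 6216 = 23702;  49522 + 23702 = 73224;  121627 + 73224 = 194851
1176 + 120 = 1296;  6216 + 1296 = 7512;  23702 + 7512 = 31214;  73224 + 31214 = 104438;  194851 + 104438 = 299289
1296 + 120 = 1416;  7512 + 1416 = 8928;  31214 + 8928 = 40142;  104438 + 40142 = 144580;  299289 + 144580 = 443869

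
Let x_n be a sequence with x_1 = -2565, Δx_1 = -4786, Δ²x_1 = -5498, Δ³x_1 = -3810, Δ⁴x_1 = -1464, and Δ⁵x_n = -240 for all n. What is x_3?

-17635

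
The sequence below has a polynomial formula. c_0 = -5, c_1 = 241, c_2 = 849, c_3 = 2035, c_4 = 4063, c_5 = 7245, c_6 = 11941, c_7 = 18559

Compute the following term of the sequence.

27555

D1: 246  608  1186  2028  3182  4696  6618
D2: 362  578  842  1154  1514  1922
D3: 216  264  312  360  408
D4: 48  48  48  48
Constant fourth difference = 48, so extend:
408 + 48 = 456;  1922 + 456 = 2378;  6618 + 2378 = 8996;  18559 + 8996 = 27555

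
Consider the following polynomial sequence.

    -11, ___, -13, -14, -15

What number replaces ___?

Using the last 3 terms:
Δ: -1  -1
Constant first difference = -1.
Extend backward: -13 + 1 = -12

-12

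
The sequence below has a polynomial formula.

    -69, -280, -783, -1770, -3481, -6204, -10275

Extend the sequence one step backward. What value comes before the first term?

-6

-211  -503  -987  -1711  -2723  -4071
-292  -484  -724  -1012  -1348
-192  -240  -288  -336
-48  -48  -48
The fourth differences are constant at -48.
Work back: -192 + 48 = -144;  -292 + 144 = -148;  -211 + 148 = -63;  -69 + 63 = -6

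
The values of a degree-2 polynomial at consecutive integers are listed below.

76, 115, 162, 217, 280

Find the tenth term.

715

Δ: 39, 47, 55, 63
Δ²: 8, 8, 8
Constant second difference = 8, so extend:
63 + 8 = 71;  280 + 71 = 351
71 + 8 = 79;  351 + 79 = 430
79 + 8 = 87;  430 + 87 = 517
87 + 8 = 95;  517 + 95 = 612
95 + 8 = 103;  612 + 103 = 715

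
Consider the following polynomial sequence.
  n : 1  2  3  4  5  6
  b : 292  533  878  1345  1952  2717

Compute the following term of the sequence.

3658

D1: 241, 345, 467, 607, 765
D2: 104, 122, 140, 158
D3: 18, 18, 18
Third differences constant at 18.
158 + 18 = 176;  765 + 176 = 941;  2717 + 941 = 3658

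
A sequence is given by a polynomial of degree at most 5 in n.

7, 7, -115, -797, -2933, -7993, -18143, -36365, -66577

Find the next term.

First differences: 0, -122, -682, -2136, -5060, -10150, -18222, -30212
Second differences: -122, -560, -1454, -2924, -5090, -8072, -11990
Third differences: -438, -894, -1470, -2166, -2982, -3918
Fourth differences: -456, -576, -696, -816, -936
Fifth differences: -120, -120, -120, -120
The fifth differences are constant (-120).
-936 − 120 = -1056;  -3918 − 1056 = -4974;  -11990 − 4974 = -16964;  -30212 − 16964 = -47176;  -66577 − 47176 = -113753

-113753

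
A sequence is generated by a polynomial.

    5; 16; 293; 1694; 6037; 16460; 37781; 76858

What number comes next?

142949

Δ: 11, 277, 1401, 4343, 10423, 21321, 39077
Δ²: 266, 1124, 2942, 6080, 10898, 17756
Δ³: 858, 1818, 3138, 4818, 6858
Δ⁴: 960, 1320, 1680, 2040
Δ⁵: 360, 360, 360
Fifth differences constant at 360.
2040 + 360 = 2400;  6858 + 2400 = 9258;  17756 + 9258 = 27014;  39077 + 27014 = 66091;  76858 + 66091 = 142949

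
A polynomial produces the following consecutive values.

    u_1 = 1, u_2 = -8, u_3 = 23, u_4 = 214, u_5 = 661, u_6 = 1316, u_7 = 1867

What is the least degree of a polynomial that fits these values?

First differences: -9, 31, 191, 447, 655, 551
Second differences: 40, 160, 256, 208, -104
Third differences: 120, 96, -48, -312
Fourth differences: -24, -144, -264
Fifth differences: -120, -120
The fifth differences are constant, so the polynomial has degree 5.

5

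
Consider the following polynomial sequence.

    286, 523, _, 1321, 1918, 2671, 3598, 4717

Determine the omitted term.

Using the last 5 terms:
597, 753, 927, 1119
156, 174, 192
18, 18
Constant third difference = 18.
Extend backward: 156 − 18 = 138;  597 − 138 = 459;  1321 − 459 = 862

862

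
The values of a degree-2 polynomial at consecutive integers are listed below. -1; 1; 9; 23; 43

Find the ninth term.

183

Δ: 2 , 8 , 14 , 20
Δ²: 6 , 6 , 6
Second differences constant at 6.
20 + 6 = 26;  43 + 26 = 69
26 + 6 = 32;  69 + 32 = 101
32 + 6 = 38;  101 + 38 = 139
38 + 6 = 44;  139 + 44 = 183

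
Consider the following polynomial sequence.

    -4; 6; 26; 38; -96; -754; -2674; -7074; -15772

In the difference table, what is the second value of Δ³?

D1: 10, 20, 12, -134, -658, -1920, -4400, -8698
D2: 10, -8, -146, -524, -1262, -2480, -4298
D3: -18, -138, -378, -738, -1218, -1818
D4: -120, -240, -360, -480, -600
D5: -120, -120, -120, -120

-138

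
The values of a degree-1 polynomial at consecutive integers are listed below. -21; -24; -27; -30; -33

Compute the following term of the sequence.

Δ: -3, -3, -3, -3
Constant first difference = -3, so extend:
-33 − 3 = -36

-36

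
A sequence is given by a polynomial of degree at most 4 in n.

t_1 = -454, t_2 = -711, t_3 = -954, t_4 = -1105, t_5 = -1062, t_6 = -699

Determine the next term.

134

Δ: -257  -243  -151  43  363
Δ²: 14  92  194  320
Δ³: 78  102  126
Δ⁴: 24  24
Constant fourth difference = 24, so extend:
126 + 24 = 150;  320 + 150 = 470;  363 + 470 = 833;  -699 + 833 = 134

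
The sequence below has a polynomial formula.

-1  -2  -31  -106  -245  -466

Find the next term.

First differences: -1 , -29 , -75 , -139 , -221
Second differences: -28 , -46 , -64 , -82
Third differences: -18 , -18 , -18
Constant third difference = -18, so extend:
-82 − 18 = -100;  -221 − 100 = -321;  -466 − 321 = -787

-787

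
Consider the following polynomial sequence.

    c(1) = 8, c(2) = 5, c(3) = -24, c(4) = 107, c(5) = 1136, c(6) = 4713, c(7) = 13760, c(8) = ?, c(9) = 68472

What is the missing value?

32831

Using the first 7 terms:
Δ: -3, -29, 131, 1029, 3577, 9047
Δ²: -26, 160, 898, 2548, 5470
Δ³: 186, 738, 1650, 2922
Δ⁴: 552, 912, 1272
Δ⁵: 360, 360
Constant fifth difference = 360.
Extend forward: 1272 + 360 = 1632;  2922 + 1632 = 4554;  5470 + 4554 = 10024;  9047 + 10024 = 19071;  13760 + 19071 = 32831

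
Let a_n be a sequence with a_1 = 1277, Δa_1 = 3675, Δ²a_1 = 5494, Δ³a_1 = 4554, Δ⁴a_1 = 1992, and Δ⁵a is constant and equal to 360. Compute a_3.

Build the table forward from the leading diagonal:
Fifth differences: 360  360  360
Fourth differences: 1992  2352  2712
Third differences: 4554  6546  8898
Second differences: 5494  10048  16594
First differences: 3675  9169  19217
a: 1277  4952  14121

14121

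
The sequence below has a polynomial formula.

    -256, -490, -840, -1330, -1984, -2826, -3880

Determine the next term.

D1: -234, -350, -490, -654, -842, -1054
D2: -116, -140, -164, -188, -212
D3: -24, -24, -24, -24
Constant third difference = -24, so extend:
-212 − 24 = -236;  -1054 − 236 = -1290;  -3880 − 1290 = -5170

-5170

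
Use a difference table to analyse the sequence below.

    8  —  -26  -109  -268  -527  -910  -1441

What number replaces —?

5

Using the last 6 terms:
Δ: -83  -159  -259  -383  -531
Δ²: -76  -100  -124  -148
Δ³: -24  -24  -24
Constant third difference = -24.
Extend backward: -76 + 24 = -52;  -83 + 52 = -31;  -26 + 31 = 5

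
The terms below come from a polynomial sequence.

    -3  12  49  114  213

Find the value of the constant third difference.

6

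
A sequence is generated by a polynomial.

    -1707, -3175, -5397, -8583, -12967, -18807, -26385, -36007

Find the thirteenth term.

First differences: -1468, -2222, -3186, -4384, -5840, -7578, -9622
Second differences: -754, -964, -1198, -1456, -1738, -2044
Third differences: -210, -234, -258, -282, -306
Fourth differences: -24, -24, -24, -24
Constant fourth difference = -24, so extend:
-306 − 24 = -330;  -2044 − 330 = -2374;  -9622 − 2374 = -11996;  -36007 − 11996 = -48003
-330 − 24 = -354;  -2374 − 354 = -2728;  -11996 − 2728 = -14724;  -48003 − 14724 = -62727
-354 − 24 = -378;  -2728 − 378 = -3106;  -14724 − 3106 = -17830;  -62727 − 17830 = -80557
-378 − 24 = -402;  -3106 − 402 = -3508;  -17830 − 3508 = -21338;  -80557 − 21338 = -101895
-402 − 24 = -426;  -3508 − 426 = -3934;  -21338 − 3934 = -25272;  -101895 − 25272 = -127167

-127167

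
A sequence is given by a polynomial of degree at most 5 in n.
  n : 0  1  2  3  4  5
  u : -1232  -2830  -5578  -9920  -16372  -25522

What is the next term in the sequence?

-38030

First differences: -1598, -2748, -4342, -6452, -9150
Second differences: -1150, -1594, -2110, -2698
Third differences: -444, -516, -588
Fourth differences: -72, -72
The fourth differences are constant (-72).
-588 − 72 = -660;  -2698 − 660 = -3358;  -9150 − 3358 = -12508;  -25522 − 12508 = -38030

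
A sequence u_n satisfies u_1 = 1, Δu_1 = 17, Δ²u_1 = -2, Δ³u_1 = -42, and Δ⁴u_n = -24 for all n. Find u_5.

Build the table forward from the leading diagonal:
D4: -24  -24  -24  -24  -24
D3: -42  -66  -90  -114  -138
D2: -2  -44  -110  -200  -314
D1: 17  15  -29  -139  -339
u: 1  18  33  4  -135

-135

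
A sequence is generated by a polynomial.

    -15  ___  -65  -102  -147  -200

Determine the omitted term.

-36

Using the last 4 terms:
First differences: -37  -45  -53
Second differences: -8  -8
Constant second difference = -8.
Extend backward: -37 + 8 = -29;  -65 + 29 = -36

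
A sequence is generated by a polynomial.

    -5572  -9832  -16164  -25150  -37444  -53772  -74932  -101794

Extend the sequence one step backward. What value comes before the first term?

-2874

First differences: -4260  -6332  -8986  -12294  -16328  -21160  -26862
Second differences: -2072  -2654  -3308  -4034  -4832  -5702
Third differences: -582  -654  -726  -798  -870
Fourth differences: -72  -72  -72  -72
The fourth differences are constant at -72.
Work back: -582 + 72 = -510;  -2072 + 510 = -1562;  -4260 + 1562 = -2698;  -5572 + 2698 = -2874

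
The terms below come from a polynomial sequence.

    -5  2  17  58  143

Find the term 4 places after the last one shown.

1283

First differences: 7 , 15 , 41 , 85
Second differences: 8 , 26 , 44
Third differences: 18 , 18
The third differences are constant (18).
44 + 18 = 62;  85 + 62 = 147;  143 + 147 = 290
62 + 18 = 80;  147 + 80 = 227;  290 + 227 = 517
80 + 18 = 98;  227 + 98 = 325;  517 + 325 = 842
98 + 18 = 116;  325 + 116 = 441;  842 + 441 = 1283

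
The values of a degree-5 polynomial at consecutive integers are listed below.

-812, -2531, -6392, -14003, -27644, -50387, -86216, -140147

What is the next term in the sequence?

-218348

First differences: -1719, -3861, -7611, -13641, -22743, -35829, -53931
Second differences: -2142, -3750, -6030, -9102, -13086, -18102
Third differences: -1608, -2280, -3072, -3984, -5016
Fourth differences: -672, -792, -912, -1032
Fifth differences: -120, -120, -120
Fifth differences constant at -120.
-1032 − 120 = -1152;  -5016 − 1152 = -6168;  -18102 − 6168 = -24270;  -53931 − 24270 = -78201;  -140147 − 78201 = -218348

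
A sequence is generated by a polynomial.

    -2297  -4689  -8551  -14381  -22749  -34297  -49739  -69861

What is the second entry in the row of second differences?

-1968

Δ: -2392, -3862, -5830, -8368, -11548, -15442, -20122
Δ²: -1470, -1968, -2538, -3180, -3894, -4680
Δ³: -498, -570, -642, -714, -786
Δ⁴: -72, -72, -72, -72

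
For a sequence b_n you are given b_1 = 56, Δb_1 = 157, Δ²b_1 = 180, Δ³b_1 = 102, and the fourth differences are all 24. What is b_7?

6098

Build the table forward from the leading diagonal:
Δ⁴: 24, 24, 24, 24, 24, 24, 24
Δ³: 102, 126, 150, 174, 198, 222, 246
Δ²: 180, 282, 408, 558, 732, 930, 1152
Δ: 157, 337, 619, 1027, 1585, 2317, 3247
b: 56, 213, 550, 1169, 2196, 3781, 6098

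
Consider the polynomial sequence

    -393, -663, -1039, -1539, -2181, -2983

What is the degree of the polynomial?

Δ: -270, -376, -500, -642, -802
Δ²: -106, -124, -142, -160
Δ³: -18, -18, -18
The third differences are constant, so the polynomial has degree 3.

3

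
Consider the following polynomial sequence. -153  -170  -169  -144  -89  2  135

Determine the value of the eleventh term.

D1: -17 , 1 , 25 , 55 , 91 , 133
D2: 18 , 24 , 30 , 36 , 42
D3: 6 , 6 , 6 , 6
Constant third difference = 6, so extend:
42 + 6 = 48;  133 + 48 = 181;  135 + 181 = 316
48 + 6 = 54;  181 + 54 = 235;  316 + 235 = 551
54 + 6 = 60;  235 + 60 = 295;  551 + 295 = 846
60 + 6 = 66;  295 + 66 = 361;  846 + 361 = 1207

1207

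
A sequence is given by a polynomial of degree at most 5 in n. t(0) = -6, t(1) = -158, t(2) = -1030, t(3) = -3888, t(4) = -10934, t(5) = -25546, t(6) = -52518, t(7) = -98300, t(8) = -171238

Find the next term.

-152 , -872 , -2858 , -7046 , -14612 , -26972 , -45782 , -72938
-720 , -1986 , -4188 , -7566 , -12360 , -18810 , -27156
-1266 , -2202 , -3378 , -4794 , -6450 , -8346
-936 , -1176 , -1416 , -1656 , -1896
-240 , -240 , -240 , -240
Constant fifth difference = -240, so extend:
-1896 − 240 = -2136;  -8346 − 2136 = -10482;  -27156 − 10482 = -37638;  -72938 − 37638 = -110576;  -171238 − 110576 = -281814

-281814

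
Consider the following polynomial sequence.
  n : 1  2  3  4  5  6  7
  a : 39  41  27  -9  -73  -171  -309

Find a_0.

27

2, -14, -36, -64, -98, -138
-16, -22, -28, -34, -40
-6, -6, -6, -6
The third differences are constant at -6.
Work back: -16 + 6 = -10;  2 + 10 = 12;  39 − 12 = 27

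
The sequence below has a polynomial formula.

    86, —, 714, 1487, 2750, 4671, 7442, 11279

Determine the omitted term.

Using the last 6 terms:
First differences: 773  1263  1921  2771  3837
Second differences: 490  658  850  1066
Third differences: 168  192  216
Fourth differences: 24  24
Constant fourth difference = 24.
Extend backward: 168 − 24 = 144;  490 − 144 = 346;  773 − 346 = 427;  714 − 427 = 287

287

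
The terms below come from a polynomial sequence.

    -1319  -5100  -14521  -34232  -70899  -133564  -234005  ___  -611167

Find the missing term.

-387096

Using the first 7 terms:
-3781  -9421  -19711  -36667  -62665  -100441
-5640  -10290  -16956  -25998  -37776
-4650  -6666  -9042  -11778
-2016  -2376  -2736
-360  -360
Constant fifth difference = -360.
Extend forward: -2736 − 360 = -3096;  -11778 − 3096 = -14874;  -37776 − 14874 = -52650;  -100441 − 52650 = -153091;  -234005 − 153091 = -387096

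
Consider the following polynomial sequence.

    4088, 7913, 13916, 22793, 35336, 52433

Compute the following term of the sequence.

First differences: 3825  6003  8877  12543  17097
Second differences: 2178  2874  3666  4554
Third differences: 696  792  888
Fourth differences: 96  96
The fourth differences are constant (96).
888 + 96 = 984;  4554 + 984 = 5538;  17097 + 5538 = 22635;  52433 + 22635 = 75068

75068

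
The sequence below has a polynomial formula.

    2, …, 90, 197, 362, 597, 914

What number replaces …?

29

Using the last 5 terms:
Δ: 107, 165, 235, 317
Δ²: 58, 70, 82
Δ³: 12, 12
Constant third difference = 12.
Extend backward: 58 − 12 = 46;  107 − 46 = 61;  90 − 61 = 29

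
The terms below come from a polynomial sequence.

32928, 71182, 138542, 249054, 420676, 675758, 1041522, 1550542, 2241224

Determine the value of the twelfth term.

5884862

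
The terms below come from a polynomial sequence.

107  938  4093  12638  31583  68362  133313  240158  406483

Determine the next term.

831 , 3155 , 8545 , 18945 , 36779 , 64951 , 106845 , 166325
2324 , 5390 , 10400 , 17834 , 28172 , 41894 , 59480
3066 , 5010 , 7434 , 10338 , 13722 , 17586
1944 , 2424 , 2904 , 3384 , 3864
480 , 480 , 480 , 480
Constant fifth difference = 480, so extend:
3864 + 480 = 4344;  17586 + 4344 = 21930;  59480 + 21930 = 81410;  166325 + 81410 = 247735;  406483 + 247735 = 654218

654218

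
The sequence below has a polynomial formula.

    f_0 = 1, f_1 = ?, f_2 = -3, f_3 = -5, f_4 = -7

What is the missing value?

-1

Using the last 3 terms:
First differences: -2, -2
Constant first difference = -2.
Extend backward: -3 + 2 = -1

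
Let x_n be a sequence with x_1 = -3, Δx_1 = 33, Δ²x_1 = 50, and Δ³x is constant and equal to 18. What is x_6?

842

Build the table forward from the leading diagonal:
Δ³: 18, 18, 18, 18, 18, 18
Δ²: 50, 68, 86, 104, 122, 140
Δ: 33, 83, 151, 237, 341, 463
x: -3, 30, 113, 264, 501, 842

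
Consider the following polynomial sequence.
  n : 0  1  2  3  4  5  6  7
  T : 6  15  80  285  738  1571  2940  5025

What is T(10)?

Δ: 9  65  205  453  833  1369  2085
Δ²: 56  140  248  380  536  716
Δ³: 84  108  132  156  180
Δ⁴: 24  24  24  24
Constant fourth difference = 24, so extend:
180 + 24 = 204;  716 + 204 = 920;  2085 + 920 = 3005;  5025 + 3005 = 8030
204 + 24 = 228;  920 + 228 = 1148;  3005 + 1148 = 4153;  8030 + 4153 = 12183
228 + 24 = 252;  1148 + 252 = 1400;  4153 + 1400 = 5553;  12183 + 5553 = 17736

17736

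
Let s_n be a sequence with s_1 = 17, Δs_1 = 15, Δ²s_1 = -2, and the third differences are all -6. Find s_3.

Build the table forward from the leading diagonal:
D3: -6, -6, -6
D2: -2, -8, -14
D1: 15, 13, 5
s: 17, 32, 45

45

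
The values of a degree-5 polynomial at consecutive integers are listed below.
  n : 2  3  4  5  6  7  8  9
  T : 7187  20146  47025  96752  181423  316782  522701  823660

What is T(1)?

1908

D1: 12959, 26879, 49727, 84671, 135359, 205919, 300959
D2: 13920, 22848, 34944, 50688, 70560, 95040
D3: 8928, 12096, 15744, 19872, 24480
D4: 3168, 3648, 4128, 4608
D5: 480, 480, 480
The fifth differences are constant at 480.
Work back: 3168 − 480 = 2688;  8928 − 2688 = 6240;  13920 − 6240 = 7680;  12959 − 7680 = 5279;  7187 − 5279 = 1908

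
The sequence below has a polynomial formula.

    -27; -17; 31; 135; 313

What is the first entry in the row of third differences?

First differences: 10, 48, 104, 178
Second differences: 38, 56, 74
Third differences: 18, 18

18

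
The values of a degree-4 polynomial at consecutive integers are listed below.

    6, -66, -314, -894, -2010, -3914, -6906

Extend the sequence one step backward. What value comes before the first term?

10

First differences: -72  -248  -580  -1116  -1904  -2992
Second differences: -176  -332  -536  -788  -1088
Third differences: -156  -204  -252  -300
Fourth differences: -48  -48  -48
The fourth differences are constant at -48.
Work back: -156 + 48 = -108;  -176 + 108 = -68;  -72 + 68 = -4;  6 + 4 = 10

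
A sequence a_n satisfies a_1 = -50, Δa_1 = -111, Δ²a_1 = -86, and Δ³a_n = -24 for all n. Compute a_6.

-1705

Build the table forward from the leading diagonal:
Third differences: -24, -24, -24, -24, -24, -24
Second differences: -86, -110, -134, -158, -182, -206
First differences: -111, -197, -307, -441, -599, -781
a: -50, -161, -358, -665, -1106, -1705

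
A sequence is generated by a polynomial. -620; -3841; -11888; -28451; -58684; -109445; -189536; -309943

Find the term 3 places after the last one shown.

-1060720

Δ: -3221, -8047, -16563, -30233, -50761, -80091, -120407
Δ²: -4826, -8516, -13670, -20528, -29330, -40316
Δ³: -3690, -5154, -6858, -8802, -10986
Δ⁴: -1464, -1704, -1944, -2184
Δ⁵: -240, -240, -240
The fifth differences are constant (-240).
-2184 − 240 = -2424;  -10986 − 2424 = -13410;  -40316 − 13410 = -53726;  -120407 − 53726 = -174133;  -309943 − 174133 = -484076
-2424 − 240 = -2664;  -13410 − 2664 = -16074;  -53726 − 16074 = -69800;  -174133 − 69800 = -243933;  -484076 − 243933 = -728009
-2664 − 240 = -2904;  -16074 − 2904 = -18978;  -69800 − 18978 = -88778;  -243933 − 88778 = -332711;  -728009 − 332711 = -1060720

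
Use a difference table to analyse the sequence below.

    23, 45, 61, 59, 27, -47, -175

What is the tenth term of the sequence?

Δ: 22 , 16 , -2 , -32 , -74 , -128
Δ²: -6 , -18 , -30 , -42 , -54
Δ³: -12 , -12 , -12 , -12
The third differences are constant (-12).
-54 − 12 = -66;  -128 − 66 = -194;  -175 − 194 = -369
-66 − 12 = -78;  -194 − 78 = -272;  -369 − 272 = -641
-78 − 12 = -90;  -272 − 90 = -362;  -641 − 362 = -1003

-1003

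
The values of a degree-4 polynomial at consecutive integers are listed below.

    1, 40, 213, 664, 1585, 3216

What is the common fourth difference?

48

First differences: 39, 173, 451, 921, 1631
Second differences: 134, 278, 470, 710
Third differences: 144, 192, 240
Fourth differences: 48, 48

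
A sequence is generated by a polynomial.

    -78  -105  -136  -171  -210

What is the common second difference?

D1: -27, -31, -35, -39
D2: -4, -4, -4

-4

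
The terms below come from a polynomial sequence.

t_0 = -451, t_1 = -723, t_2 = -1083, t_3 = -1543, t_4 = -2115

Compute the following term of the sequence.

-2811

First differences: -272, -360, -460, -572
Second differences: -88, -100, -112
Third differences: -12, -12
Third differences constant at -12.
-112 − 12 = -124;  -572 − 124 = -696;  -2115 − 696 = -2811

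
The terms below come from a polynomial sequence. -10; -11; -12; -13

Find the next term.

D1: -1, -1, -1
The first differences are constant (-1).
-13 − 1 = -14

-14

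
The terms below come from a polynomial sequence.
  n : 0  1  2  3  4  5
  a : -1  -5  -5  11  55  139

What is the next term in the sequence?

D1: -4, 0, 16, 44, 84
D2: 4, 16, 28, 40
D3: 12, 12, 12
Constant third difference = 12, so extend:
40 + 12 = 52;  84 + 52 = 136;  139 + 136 = 275

275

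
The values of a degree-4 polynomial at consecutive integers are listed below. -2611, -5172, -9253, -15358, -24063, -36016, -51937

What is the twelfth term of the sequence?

-221302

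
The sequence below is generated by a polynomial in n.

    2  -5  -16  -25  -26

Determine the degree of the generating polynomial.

3

Δ: -7, -11, -9, -1
Δ²: -4, 2, 8
Δ³: 6, 6
The third differences are constant, so the polynomial has degree 3.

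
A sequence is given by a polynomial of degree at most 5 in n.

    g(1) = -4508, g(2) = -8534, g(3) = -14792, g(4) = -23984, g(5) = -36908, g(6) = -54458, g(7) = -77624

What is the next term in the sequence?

-107492

D1: -4026, -6258, -9192, -12924, -17550, -23166
D2: -2232, -2934, -3732, -4626, -5616
D3: -702, -798, -894, -990
D4: -96, -96, -96
Constant fourth difference = -96, so extend:
-990 − 96 = -1086;  -5616 − 1086 = -6702;  -23166 − 6702 = -29868;  -77624 − 29868 = -107492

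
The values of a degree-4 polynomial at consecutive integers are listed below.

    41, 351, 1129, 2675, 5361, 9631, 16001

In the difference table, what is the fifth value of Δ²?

D1: 310, 778, 1546, 2686, 4270, 6370
D2: 468, 768, 1140, 1584, 2100
D3: 300, 372, 444, 516
D4: 72, 72, 72

2100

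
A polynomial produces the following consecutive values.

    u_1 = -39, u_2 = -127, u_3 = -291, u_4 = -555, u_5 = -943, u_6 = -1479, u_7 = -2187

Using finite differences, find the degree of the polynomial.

3

First differences: -88, -164, -264, -388, -536, -708
Second differences: -76, -100, -124, -148, -172
Third differences: -24, -24, -24, -24
The third differences are constant, so the polynomial has degree 3.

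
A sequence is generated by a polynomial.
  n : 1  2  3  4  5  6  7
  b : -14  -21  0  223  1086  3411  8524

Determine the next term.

D1: -7 , 21 , 223 , 863 , 2325 , 5113
D2: 28 , 202 , 640 , 1462 , 2788
D3: 174 , 438 , 822 , 1326
D4: 264 , 384 , 504
D5: 120 , 120
Constant fifth difference = 120, so extend:
504 + 120 = 624;  1326 + 624 = 1950;  2788 + 1950 = 4738;  5113 + 4738 = 9851;  8524 + 9851 = 18375

18375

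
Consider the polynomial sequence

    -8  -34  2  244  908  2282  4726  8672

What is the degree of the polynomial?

First differences: -26, 36, 242, 664, 1374, 2444, 3946
Second differences: 62, 206, 422, 710, 1070, 1502
Third differences: 144, 216, 288, 360, 432
Fourth differences: 72, 72, 72, 72
The fourth differences are constant, so the polynomial has degree 4.

4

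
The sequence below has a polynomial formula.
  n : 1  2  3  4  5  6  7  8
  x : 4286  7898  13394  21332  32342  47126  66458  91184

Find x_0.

2072

Δ: 3612, 5496, 7938, 11010, 14784, 19332, 24726
Δ²: 1884, 2442, 3072, 3774, 4548, 5394
Δ³: 558, 630, 702, 774, 846
Δ⁴: 72, 72, 72, 72
The fourth differences are constant at 72.
Work back: 558 − 72 = 486;  1884 − 486 = 1398;  3612 − 1398 = 2214;  4286 − 2214 = 2072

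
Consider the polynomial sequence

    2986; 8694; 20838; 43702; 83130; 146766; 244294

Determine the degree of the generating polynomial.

5

Δ: 5708, 12144, 22864, 39428, 63636, 97528
Δ²: 6436, 10720, 16564, 24208, 33892
Δ³: 4284, 5844, 7644, 9684
Δ⁴: 1560, 1800, 2040
Δ⁵: 240, 240
The fifth differences are constant, so the polynomial has degree 5.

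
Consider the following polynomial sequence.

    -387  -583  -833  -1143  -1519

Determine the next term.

Δ: -196, -250, -310, -376
Δ²: -54, -60, -66
Δ³: -6, -6
Constant third difference = -6, so extend:
-66 − 6 = -72;  -376 − 72 = -448;  -1519 − 448 = -1967

-1967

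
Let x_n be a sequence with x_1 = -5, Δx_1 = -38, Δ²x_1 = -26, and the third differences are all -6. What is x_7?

Build the table forward from the leading diagonal:
D3: -6, -6, -6, -6, -6, -6, -6
D2: -26, -32, -38, -44, -50, -56, -62
D1: -38, -64, -96, -134, -178, -228, -284
x: -5, -43, -107, -203, -337, -515, -743

-743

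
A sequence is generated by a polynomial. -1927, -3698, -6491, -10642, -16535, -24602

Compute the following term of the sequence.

Δ: -1771, -2793, -4151, -5893, -8067
Δ²: -1022, -1358, -1742, -2174
Δ³: -336, -384, -432
Δ⁴: -48, -48
Fourth differences constant at -48.
-432 − 48 = -480;  -2174 − 480 = -2654;  -8067 − 2654 = -10721;  -24602 − 10721 = -35323

-35323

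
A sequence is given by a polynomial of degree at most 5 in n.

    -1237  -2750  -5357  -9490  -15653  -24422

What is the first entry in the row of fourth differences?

D1: -1513, -2607, -4133, -6163, -8769
D2: -1094, -1526, -2030, -2606
D3: -432, -504, -576
D4: -72, -72

-72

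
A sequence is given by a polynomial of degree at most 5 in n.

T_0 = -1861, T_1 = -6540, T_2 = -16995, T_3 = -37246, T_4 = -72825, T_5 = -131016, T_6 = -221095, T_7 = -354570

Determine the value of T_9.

Δ: -4679, -10455, -20251, -35579, -58191, -90079, -133475
Δ²: -5776, -9796, -15328, -22612, -31888, -43396
Δ³: -4020, -5532, -7284, -9276, -11508
Δ⁴: -1512, -1752, -1992, -2232
Δ⁵: -240, -240, -240
The fifth differences are constant (-240).
-2232 − 240 = -2472;  -11508 − 2472 = -13980;  -43396 − 13980 = -57376;  -133475 − 57376 = -190851;  -354570 − 190851 = -545421
-2472 − 240 = -2712;  -13980 − 2712 = -16692;  -57376 − 16692 = -74068;  -190851 − 74068 = -264919;  -545421 − 264919 = -810340

-810340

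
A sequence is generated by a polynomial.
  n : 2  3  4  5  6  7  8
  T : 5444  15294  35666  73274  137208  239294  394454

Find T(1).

D1: 9850, 20372, 37608, 63934, 102086, 155160
D2: 10522, 17236, 26326, 38152, 53074
D3: 6714, 9090, 11826, 14922
D4: 2376, 2736, 3096
D5: 360, 360
The fifth differences are constant at 360.
Work back: 2376 − 360 = 2016;  6714 − 2016 = 4698;  10522 − 4698 = 5824;  9850 − 5824 = 4026;  5444 − 4026 = 1418

1418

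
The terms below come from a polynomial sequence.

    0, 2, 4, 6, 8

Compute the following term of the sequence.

10

Δ: 2  2  2  2
The first differences are constant (2).
8 + 2 = 10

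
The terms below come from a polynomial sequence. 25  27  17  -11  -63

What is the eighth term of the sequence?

-423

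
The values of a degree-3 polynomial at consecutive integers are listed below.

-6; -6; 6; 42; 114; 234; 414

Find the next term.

First differences: 0  12  36  72  120  180
Second differences: 12  24  36  48  60
Third differences: 12  12  12  12
Constant third difference = 12, so extend:
60 + 12 = 72;  180 + 72 = 252;  414 + 252 = 666

666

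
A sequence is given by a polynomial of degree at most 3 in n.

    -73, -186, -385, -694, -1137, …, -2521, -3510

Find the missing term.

-1738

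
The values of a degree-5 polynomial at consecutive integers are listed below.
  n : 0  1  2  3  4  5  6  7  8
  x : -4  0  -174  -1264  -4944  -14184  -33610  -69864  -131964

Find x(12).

-922504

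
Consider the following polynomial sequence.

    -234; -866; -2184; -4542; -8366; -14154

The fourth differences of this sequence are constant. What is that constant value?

-72

D1: -632, -1318, -2358, -3824, -5788
D2: -686, -1040, -1466, -1964
D3: -354, -426, -498
D4: -72, -72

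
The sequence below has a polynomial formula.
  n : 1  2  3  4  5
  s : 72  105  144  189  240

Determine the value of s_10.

585

Δ: 33, 39, 45, 51
Δ²: 6, 6, 6
Constant second difference = 6, so extend:
51 + 6 = 57;  240 + 57 = 297
57 + 6 = 63;  297 + 63 = 360
63 + 6 = 69;  360 + 69 = 429
69 + 6 = 75;  429 + 75 = 504
75 + 6 = 81;  504 + 81 = 585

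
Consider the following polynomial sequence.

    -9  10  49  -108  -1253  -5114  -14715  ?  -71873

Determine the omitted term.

Using the first 7 terms:
Δ: 19, 39, -157, -1145, -3861, -9601
Δ²: 20, -196, -988, -2716, -5740
Δ³: -216, -792, -1728, -3024
Δ⁴: -576, -936, -1296
Δ⁵: -360, -360
Constant fifth difference = -360.
Extend forward: -1296 − 360 = -1656;  -3024 − 1656 = -4680;  -5740 − 4680 = -10420;  -9601 − 10420 = -20021;  -14715 − 20021 = -34736

-34736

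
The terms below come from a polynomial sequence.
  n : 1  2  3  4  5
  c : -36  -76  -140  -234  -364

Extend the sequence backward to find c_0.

First differences: -40  -64  -94  -130
Second differences: -24  -30  -36
Third differences: -6  -6
The third differences are constant at -6.
Work back: -24 + 6 = -18;  -40 + 18 = -22;  -36 + 22 = -14

-14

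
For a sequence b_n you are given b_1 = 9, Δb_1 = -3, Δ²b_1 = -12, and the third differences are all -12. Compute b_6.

-246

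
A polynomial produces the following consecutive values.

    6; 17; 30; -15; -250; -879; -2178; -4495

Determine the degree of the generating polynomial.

4

D1: 11, 13, -45, -235, -629, -1299, -2317
D2: 2, -58, -190, -394, -670, -1018
D3: -60, -132, -204, -276, -348
D4: -72, -72, -72, -72
The fourth differences are constant, so the polynomial has degree 4.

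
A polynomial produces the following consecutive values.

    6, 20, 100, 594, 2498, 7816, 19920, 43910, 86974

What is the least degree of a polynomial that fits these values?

5

D1: 14, 80, 494, 1904, 5318, 12104, 23990, 43064
D2: 66, 414, 1410, 3414, 6786, 11886, 19074
D3: 348, 996, 2004, 3372, 5100, 7188
D4: 648, 1008, 1368, 1728, 2088
D5: 360, 360, 360, 360
The fifth differences are constant, so the polynomial has degree 5.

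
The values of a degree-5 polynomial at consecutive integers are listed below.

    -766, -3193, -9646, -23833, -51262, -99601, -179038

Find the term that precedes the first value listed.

Δ: -2427, -6453, -14187, -27429, -48339, -79437
Δ²: -4026, -7734, -13242, -20910, -31098
Δ³: -3708, -5508, -7668, -10188
Δ⁴: -1800, -2160, -2520
Δ⁵: -360, -360
The fifth differences are constant at -360.
Work back: -1800 + 360 = -1440;  -3708 + 1440 = -2268;  -4026 + 2268 = -1758;  -2427 + 1758 = -669;  -766 + 669 = -97

-97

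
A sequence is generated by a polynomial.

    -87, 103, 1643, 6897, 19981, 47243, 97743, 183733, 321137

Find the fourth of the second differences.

Δ: 190, 1540, 5254, 13084, 27262, 50500, 85990, 137404
Δ²: 1350, 3714, 7830, 14178, 23238, 35490, 51414
Δ³: 2364, 4116, 6348, 9060, 12252, 15924
Δ⁴: 1752, 2232, 2712, 3192, 3672
Δ⁵: 480, 480, 480, 480

14178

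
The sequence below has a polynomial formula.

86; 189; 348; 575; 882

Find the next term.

First differences: 103  159  227  307
Second differences: 56  68  80
Third differences: 12  12
Constant third difference = 12, so extend:
80 + 12 = 92;  307 + 92 = 399;  882 + 399 = 1281

1281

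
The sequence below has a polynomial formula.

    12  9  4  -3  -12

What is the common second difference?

-2

First differences: -3, -5, -7, -9
Second differences: -2, -2, -2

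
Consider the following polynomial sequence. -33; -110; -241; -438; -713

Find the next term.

-1078

-77, -131, -197, -275
-54, -66, -78
-12, -12
The third differences are constant (-12).
-78 − 12 = -90;  -275 − 90 = -365;  -713 − 365 = -1078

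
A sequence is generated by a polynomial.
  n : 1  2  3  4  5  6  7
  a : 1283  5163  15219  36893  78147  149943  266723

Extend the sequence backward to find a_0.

177

First differences: 3880  10056  21674  41254  71796  116780
Second differences: 6176  11618  19580  30542  44984
Third differences: 5442  7962  10962  14442
Fourth differences: 2520  3000  3480
Fifth differences: 480  480
The fifth differences are constant at 480.
Work back: 2520 − 480 = 2040;  5442 − 2040 = 3402;  6176 − 3402 = 2774;  3880 − 2774 = 1106;  1283 − 1106 = 177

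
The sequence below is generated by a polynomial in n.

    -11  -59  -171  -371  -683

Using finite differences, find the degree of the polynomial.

3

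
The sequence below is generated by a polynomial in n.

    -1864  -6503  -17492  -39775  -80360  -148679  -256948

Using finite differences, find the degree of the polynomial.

5

First differences: -4639, -10989, -22283, -40585, -68319, -108269
Second differences: -6350, -11294, -18302, -27734, -39950
Third differences: -4944, -7008, -9432, -12216
Fourth differences: -2064, -2424, -2784
Fifth differences: -360, -360
The fifth differences are constant, so the polynomial has degree 5.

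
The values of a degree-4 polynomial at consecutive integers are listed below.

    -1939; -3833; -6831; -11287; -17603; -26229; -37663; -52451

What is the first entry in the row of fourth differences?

D1: -1894, -2998, -4456, -6316, -8626, -11434, -14788
D2: -1104, -1458, -1860, -2310, -2808, -3354
D3: -354, -402, -450, -498, -546
D4: -48, -48, -48, -48

-48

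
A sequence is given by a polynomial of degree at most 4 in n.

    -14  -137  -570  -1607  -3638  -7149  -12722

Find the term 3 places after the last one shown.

-123, -433, -1037, -2031, -3511, -5573
-310, -604, -994, -1480, -2062
-294, -390, -486, -582
-96, -96, -96
The fourth differences are constant (-96).
-582 − 96 = -678;  -2062 − 678 = -2740;  -5573 − 2740 = -8313;  -12722 − 8313 = -21035
-678 − 96 = -774;  -2740 − 774 = -3514;  -8313 − 3514 = -11827;  -21035 − 11827 = -32862
-774 − 96 = -870;  -3514 − 870 = -4384;  -11827 − 4384 = -16211;  -32862 − 16211 = -49073

-49073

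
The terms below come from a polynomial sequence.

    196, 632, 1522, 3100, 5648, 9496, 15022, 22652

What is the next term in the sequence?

D1: 436, 890, 1578, 2548, 3848, 5526, 7630
D2: 454, 688, 970, 1300, 1678, 2104
D3: 234, 282, 330, 378, 426
D4: 48, 48, 48, 48
Constant fourth difference = 48, so extend:
426 + 48 = 474;  2104 + 474 = 2578;  7630 + 2578 = 10208;  22652 + 10208 = 32860

32860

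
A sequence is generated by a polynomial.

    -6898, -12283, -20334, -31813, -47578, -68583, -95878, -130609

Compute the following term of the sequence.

-174018

Δ: -5385, -8051, -11479, -15765, -21005, -27295, -34731
Δ²: -2666, -3428, -4286, -5240, -6290, -7436
Δ³: -762, -858, -954, -1050, -1146
Δ⁴: -96, -96, -96, -96
Constant fourth difference = -96, so extend:
-1146 − 96 = -1242;  -7436 − 1242 = -8678;  -34731 − 8678 = -43409;  -130609 − 43409 = -174018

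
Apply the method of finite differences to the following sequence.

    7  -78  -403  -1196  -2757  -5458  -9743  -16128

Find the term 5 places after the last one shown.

-102653

-85, -325, -793, -1561, -2701, -4285, -6385
-240, -468, -768, -1140, -1584, -2100
-228, -300, -372, -444, -516
-72, -72, -72, -72
Fourth differences constant at -72.
-516 − 72 = -588;  -2100 − 588 = -2688;  -6385 − 2688 = -9073;  -16128 − 9073 = -25201
-588 − 72 = -660;  -2688 − 660 = -3348;  -9073 − 3348 = -12421;  -25201 − 12421 = -37622
-660 − 72 = -732;  -3348 − 732 = -4080;  -12421 − 4080 = -16501;  -37622 − 16501 = -54123
-732 − 72 = -804;  -4080 − 804 = -4884;  -16501 − 4884 = -21385;  -54123 − 21385 = -75508
-804 − 72 = -876;  -4884 − 876 = -5760;  -21385 − 5760 = -27145;  -75508 − 27145 = -102653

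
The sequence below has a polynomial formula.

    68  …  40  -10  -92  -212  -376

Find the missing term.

Using the last 5 terms:
Δ: -50, -82, -120, -164
Δ²: -32, -38, -44
Δ³: -6, -6
Constant third difference = -6.
Extend backward: -32 + 6 = -26;  -50 + 26 = -24;  40 + 24 = 64

64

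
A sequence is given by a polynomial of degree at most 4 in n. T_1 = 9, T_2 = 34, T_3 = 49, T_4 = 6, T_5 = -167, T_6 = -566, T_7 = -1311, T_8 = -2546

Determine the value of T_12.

-16106

D1: 25  15  -43  -173  -399  -745  -1235
D2: -10  -58  -130  -226  -346  -490
D3: -48  -72  -96  -120  -144
D4: -24  -24  -24  -24
Fourth differences constant at -24.
-144 − 24 = -168;  -490 − 168 = -658;  -1235 − 658 = -1893;  -2546 − 1893 = -4439
-168 − 24 = -192;  -658 − 192 = -850;  -1893 − 850 = -2743;  -4439 − 2743 = -7182
-192 − 24 = -216;  -850 − 216 = -1066;  -2743 − 1066 = -3809;  -7182 − 3809 = -10991
-216 − 24 = -240;  -1066 − 240 = -1306;  -3809 − 1306 = -5115;  -10991 − 5115 = -16106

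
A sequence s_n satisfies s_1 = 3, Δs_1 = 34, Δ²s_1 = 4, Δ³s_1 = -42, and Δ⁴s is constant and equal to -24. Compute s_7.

-933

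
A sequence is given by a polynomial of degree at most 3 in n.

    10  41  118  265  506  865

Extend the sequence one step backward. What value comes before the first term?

Δ: 31, 77, 147, 241, 359
Δ²: 46, 70, 94, 118
Δ³: 24, 24, 24
The third differences are constant at 24.
Work back: 46 − 24 = 22;  31 − 22 = 9;  10 − 9 = 1

1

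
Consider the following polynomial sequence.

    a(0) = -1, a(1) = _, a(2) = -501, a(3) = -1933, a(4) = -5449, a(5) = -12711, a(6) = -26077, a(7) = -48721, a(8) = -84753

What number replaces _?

-67

Using the last 7 terms:
Δ: -1432  -3516  -7262  -13366  -22644  -36032
Δ²: -2084  -3746  -6104  -9278  -13388
Δ³: -1662  -2358  -3174  -4110
Δ⁴: -696  -816  -936
Δ⁵: -120  -120
Constant fifth difference = -120.
Extend backward: -696 + 120 = -576;  -1662 + 576 = -1086;  -2084 + 1086 = -998;  -1432 + 998 = -434;  -501 + 434 = -67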